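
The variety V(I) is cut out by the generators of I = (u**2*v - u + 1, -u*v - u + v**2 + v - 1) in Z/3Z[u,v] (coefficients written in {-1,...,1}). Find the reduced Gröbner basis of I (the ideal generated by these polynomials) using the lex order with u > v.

f_1 = u**2*v - u + 1, LT = u**2*v.
f_2 = -u*v - u + v**2 + v - 1, LT = u*v.

S(f_1,f_2): lcm = u**2*v. S = -u**2 + u*v**2 + u*v + u + 1.
  reduce S modulo (f_1, f_2):
  remainder -u**2 + u + v**3 + v**2 - v + 1 ≠ 0; add g_3 = -u**2 + u + v**3 + v**2 - v + 1 to the basis.

S(f_1,g_3): lcm = u**2*v. S = u*v - u + v**4 + v**3 - v**2 + v + 1.
  reduce S modulo (f_1, f_2, g_3):
  remainder u + v**4 + v**3 - v ≠ 0; add g_4 = u + v**4 + v**3 - v to the basis.

S(f_1,g_4): lcm = u**2*v. S = -u*v**5 - u*v**4 + u*v**2 - u + 1.
  reduce S modulo (f_1, f_2, g_3, g_4):
  remainder -v**6 - v**5 + v**4 + v**3 + v - 1 ≠ 0; add g_5 = -v**6 - v**5 + v**4 + v**3 + v - 1 to the basis.

S(f_2,g_4): lcm = u*v. S = u - v**5 - v**4 - v + 1.
  reduce S modulo (f_1, f_2, g_3, g_4, g_5):
  remainder -v**5 + v**4 - v**3 + 1 ≠ 0; add g_6 = -v**5 + v**4 - v**3 + 1 to the basis.

The other S-polynomials (S(f_2,g_3), S(g_3,g_4), S(f_1,g_5), S(f_2,g_5), S(g_3,g_5), S(g_4,g_5), S(f_1,g_6), S(f_2,g_6), S(g_3,g_6), S(g_4,g_6), S(g_5,g_6)) all reduce to 0 modulo the current basis, so we have a Gröbner basis.
Inter-reduce: drop elements whose leading term is divisible by another's, tail-reduce, and make monic.

G = {u + v**4 + v**3 - v, v**5 - v**4 + v**3 - 1}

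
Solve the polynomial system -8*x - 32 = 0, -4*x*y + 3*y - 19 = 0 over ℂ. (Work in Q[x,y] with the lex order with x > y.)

Compute a lex Gröbner basis by Buchberger's algorithm.
f_1 = -8*x - 32, LT = x.
f_2 = -4*x*y + 3*y - 19, LT = x*y.

S(f_1,f_2): lcm = x*y. S = 19/4*y - 19/4.
  reduce S modulo (f_1, f_2):
  remainder 19/4*y - 19/4 ≠ 0; add h_3 = 19/4*y - 19/4 to the basis.

The other S-polynomials (S(f_1,h_3), S(f_2,h_3)) all reduce to 0 modulo the current basis, so we have a Gröbner basis.
Inter-reduce: drop elements whose leading term is divisible by another's, tail-reduce, and make monic.
Reduced Gröbner basis: {x + 4, y - 1}.

The lex basis is triangular: the last element involves only y. Solving y - 1 = 0 gives y ∈ {1}; substituting each value into the earlier elements determines the remaining variables.
  y = 1: the earlier basis element becomes x + 4 = 0, giving x = -4 — point (-4, 1).
Zero-dimensionality of the ideal guarantees finitely many solutions over ℂ.

{(-4, 1)}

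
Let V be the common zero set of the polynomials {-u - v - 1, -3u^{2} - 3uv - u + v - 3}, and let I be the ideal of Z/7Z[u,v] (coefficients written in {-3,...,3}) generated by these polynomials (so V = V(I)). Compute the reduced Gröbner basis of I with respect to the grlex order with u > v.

f_1 = -u - v - 1, LT = u.
f_2 = -3u^{2} - 3uv - u + v - 3, LT = u^{2}.

S(f_1,f_2): lcm = u^{2}. S = 3u - 2v - 1.
  leading term u: subtract (-3)·f_1 from 3u - 2v - 1 → 2v + 3
  leading term v: no divisor's leading term divides it; move 2v to the remainder.
  leading term 1: no divisor's leading term divides it; move 3 to the remainder.
  remainder 2v + 3 ≠ 0; add g_3 = 2v + 3 to the basis.

The other S-polynomials (S(f_1,g_3), S(f_2,g_3)) all reduce to 0 modulo the current basis, so we have a Gröbner basis.
Inter-reduce: drop elements whose leading term is divisible by another's, tail-reduce, and make monic.

G = {u + 3, v - 2}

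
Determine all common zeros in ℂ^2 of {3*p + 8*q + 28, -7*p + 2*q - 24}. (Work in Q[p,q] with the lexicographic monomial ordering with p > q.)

Compute a lex Gröbner basis by Buchberger's algorithm.
f_1 = 3*p + 8*q + 28, LT = p.
f_2 = -7*p + 2*q - 24, LT = p.

S(f_1,f_2): lcm = p. S = 62/21*q + 124/21.
  reduce S modulo (f_1, f_2):
  remainder 62/21*q + 124/21 ≠ 0; add h_3 = 62/21*q + 124/21 to the basis.

The other S-polynomials (S(f_1,h_3), S(f_2,h_3)) all reduce to 0 modulo the current basis, so we have a Gröbner basis.
Inter-reduce: drop elements whose leading term is divisible by another's, tail-reduce, and make monic.
Reduced Gröbner basis: {p + 4, q + 2}.

The lex basis is triangular: the last element involves only q. Solving q + 2 = 0 gives q ∈ {-2}; substituting each value into the earlier elements determines the remaining variables.
  q = -2: the earlier basis element becomes p + 4 = 0, giving p = -4 — point (-4, -2).
This is the nonlinear analogue of row-reducing a linear system.

{(-4, -2)}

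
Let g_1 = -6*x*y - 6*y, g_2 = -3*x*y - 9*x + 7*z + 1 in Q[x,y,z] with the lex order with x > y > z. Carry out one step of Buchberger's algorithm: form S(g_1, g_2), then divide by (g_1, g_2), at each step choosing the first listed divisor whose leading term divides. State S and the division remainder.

S(g_1, g_2) = -3*x + y + 7/3*z + 1/3; remainder on division = -3*x + y + 7/3*z + 1/3.

lcm(LM(g_1), LM(g_2)) = x*y.
S = (lcm/LT(g_1))·g_1 − (lcm/LT(g_2))·g_2 = -3*x + y + 7/3*z + 1/3.
Reduce S modulo (g_1, g_2) in that order:
  leading term x: no divisor's leading term divides it; move -3*x to the remainder.
  leading term y: no divisor's leading term divides it; move y to the remainder.
  leading term z: no divisor's leading term divides it; move 7/3*z to the remainder.
  leading term 1: no divisor's leading term divides it; move 1/3 to the remainder.
The remainder -3*x + y + 7/3*z + 1/3 is nonzero, so it would be added as the next basis element.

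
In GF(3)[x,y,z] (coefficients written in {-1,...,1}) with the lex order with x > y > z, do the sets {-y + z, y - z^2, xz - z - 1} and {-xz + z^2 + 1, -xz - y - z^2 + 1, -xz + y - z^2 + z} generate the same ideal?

No, the ideals differ.

Since reduced Gröbner bases are canonical representatives of ideals under a given ordering, it suffices to compute and compare them.
Buchberger on the first generating set:
f_1 = -y + z, LT = y.
f_2 = y - z^2, LT = y.
f_3 = xz - z - 1, LT = xz.

S(f_1,f_2): lcm = y. S = z^2 - z.
  leading term z^2: no divisor's leading term divides it; move z^2 to the remainder.
  leading term z: no divisor's leading term divides it; move -z to the remainder.
  remainder z^2 - z ≠ 0; add g_4 = z^2 - z to the basis.

S(f_3,g_4): lcm = xz^2. S = xz - z^2 - z.
  leading term xz: subtract (1)·f_3 from xz - z^2 - z → -z^2 + 1
  leading term z^2: subtract (-1)·g_4 from -z^2 + 1 → -z + 1
  leading term z: no divisor's leading term divides it; move -z to the remainder.
  leading term 1: no divisor's leading term divides it; move 1 to the remainder.
  remainder -z + 1 ≠ 0; add g_5 = -z + 1 to the basis.

S(f_3,g_5): lcm = xz. S = x - z - 1.
  leading term x: no divisor's leading term divides it; move x to the remainder.
  leading term z: subtract (1)·g_5 from -z - 1 → 1
  leading term 1: no divisor's leading term divides it; move 1 to the remainder.
  remainder x + 1 ≠ 0; add g_6 = x + 1 to the basis.

The other S-polynomials (S(f_1,f_3), S(f_2,f_3), S(f_1,g_4), S(f_2,g_4), S(f_1,g_5), S(f_2,g_5), S(g_4,g_5), S(f_1,g_6), S(f_2,g_6), S(f_3,g_6), S(g_4,g_6), S(g_5,g_6)) all reduce to 0 modulo the current basis, so we have a Gröbner basis.
Inter-reduce: drop elements whose leading term is divisible by another's, tail-reduce, and make monic.
Reduced Gröbner basis: {x + 1, y - 1, z - 1}.

Buchberger on the second generating set:
h_1 = -xz + z^2 + 1, LT = xz.
h_2 = -xz - y - z^2 + 1, LT = xz.
h_3 = -xz + y - z^2 + z, LT = xz.

S(h_1,h_2): lcm = xz. S = -y + z^2.
  leading term y: no divisor's leading term divides it; move -y to the remainder.
  leading term z^2: no divisor's leading term divides it; move z^2 to the remainder.
  remainder -y + z^2 ≠ 0; add k_4 = -y + z^2 to the basis.

S(h_1,h_3): lcm = xz. S = y + z^2 + z - 1.
  leading term y: subtract (-1)·k_4 from y + z^2 + z - 1 → -z^2 + z - 1
  leading term z^2: no divisor's leading term divides it; move -z^2 to the remainder.
  leading term z: no divisor's leading term divides it; move z to the remainder.
  leading term 1: no divisor's leading term divides it; move -1 to the remainder.
  remainder -z^2 + z - 1 ≠ 0; add k_5 = -z^2 + z - 1 to the basis.

S(h_1,k_5): lcm = xz^2. S = xz - x - z^3 - z.
  leading term xz: subtract (-1)·h_1 from xz - x - z^3 - z → -x - z^3 + z^2 - z + 1
  leading term x: no divisor's leading term divides it; move -x to the remainder.
  leading term z^3: subtract (z)·k_5 from -z^3 + z^2 - z + 1 → 1
  leading term 1: no divisor's leading term divides it; move 1 to the remainder.
  remainder -x + 1 ≠ 0; add k_6 = -x + 1 to the basis.

The other S-polynomials (S(h_2,h_3), S(h_1,k_4), S(h_2,k_4), S(h_3,k_4), S(h_2,k_5), S(h_3,k_5), S(k_4,k_5), S(h_1,k_6), S(h_2,k_6), S(h_3,k_6), S(k_4,k_6), S(k_5,k_6)) all reduce to 0 modulo the current basis, so we have a Gröbner basis.
Inter-reduce: drop elements whose leading term is divisible by another's, tail-reduce, and make monic.
Reduced Gröbner basis: {x - 1, y - z + 1, z^2 - z + 1}.

Since the reduced bases disagree, the two ideals are not the same.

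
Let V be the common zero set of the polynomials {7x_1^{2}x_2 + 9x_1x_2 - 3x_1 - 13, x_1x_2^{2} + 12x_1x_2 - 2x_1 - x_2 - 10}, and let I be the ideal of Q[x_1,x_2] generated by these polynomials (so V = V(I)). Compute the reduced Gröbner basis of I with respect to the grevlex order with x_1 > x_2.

G = {x_2^{3} + \tfrac{57}{2}x_2^{2} - \tfrac{77}{2}x_1 + \tfrac{377}{2}x_2 - \tfrac{359}{2}, x_1^{2} - \tfrac{4}{49}x_2^{2} + 4x_1 - \tfrac{76}{49}x_2 - \tfrac{165}{49}, x_1x_2 + \tfrac{2}{7}x_2^{2} - x_1 + \tfrac{31}{7}x_2 - \tfrac{33}{7}}

f_1 = 7x_1^{2}x_2 + 9x_1x_2 - 3x_1 - 13, LT = x_1^{2}x_2.
f_2 = x_1x_2^{2} + 12x_1x_2 - 2x_1 - x_2 - 10, LT = x_1x_2^{2}.

S(f_1,f_2): lcm = x_1^{2}x_2^{2}. S = -12x_1^{2}x_2 + \tfrac{9}{7}x_1x_2^{2} + 2x_1^{2} + \tfrac{4}{7}x_1x_2 + 10x_1 - \tfrac{13}{7}x_2.
  reduce S modulo (f_1, f_2):
  remainder 2x_1^{2} + \tfrac{4}{7}x_1x_2 + \tfrac{52}{7}x_1 - \tfrac{4}{7}x_2 - \tfrac{66}{7} ≠ 0; add g_3 = 2x_1^{2} + \tfrac{4}{7}x_1x_2 + \tfrac{52}{7}x_1 - \tfrac{4}{7}x_2 - \tfrac{66}{7} to the basis.

S(f_1,g_3): lcm = x_1^{2}x_2. S = -\tfrac{2}{7}x_1x_2^{2} - \tfrac{17}{7}x_1x_2 + \tfrac{2}{7}x_2^{2} - \tfrac{3}{7}x_1 + \tfrac{33}{7}x_2 - \tfrac{13}{7}.
  reduce S modulo (f_1, f_2, g_3):
  remainder x_1x_2 + \tfrac{2}{7}x_2^{2} - x_1 + \tfrac{31}{7}x_2 - \tfrac{33}{7} ≠ 0; add g_4 = x_1x_2 + \tfrac{2}{7}x_2^{2} - x_1 + \tfrac{31}{7}x_2 - \tfrac{33}{7} to the basis.

S(f_2,g_3): lcm = x_1^{2}x_2^{2}. S = -\tfrac{2}{7}x_1x_2^{3} + 12x_1^{2}x_2 - \tfrac{26}{7}x_1x_2^{2} + \tfrac{2}{7}x_2^{3} - 2x_1^{2} - x_1x_2 + \tfrac{33}{7}x_2^{2} - 10x_1.
  reduce S modulo (f_1, f_2, g_3, g_4):
  remainder \tfrac{2}{7}x_2^{3} + \tfrac{57}{7}x_2^{2} - 11x_1 + \tfrac{377}{7}x_2 - \tfrac{359}{7} ≠ 0; add g_5 = \tfrac{2}{7}x_2^{3} + \tfrac{57}{7}x_2^{2} - 11x_1 + \tfrac{377}{7}x_2 - \tfrac{359}{7} to the basis.

The other S-polynomials (S(f_1,g_4), S(f_2,g_4), S(g_3,g_4), S(f_1,g_5), S(f_2,g_5), S(g_3,g_5), S(g_4,g_5)) all reduce to 0 modulo the current basis, so we have a Gröbner basis.
Inter-reduce: drop elements whose leading term is divisible by another's, tail-reduce, and make monic.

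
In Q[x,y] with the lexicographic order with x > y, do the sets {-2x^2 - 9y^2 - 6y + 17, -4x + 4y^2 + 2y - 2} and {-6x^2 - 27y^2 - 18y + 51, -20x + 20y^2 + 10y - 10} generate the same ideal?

Equality of ideals is decidable: compute both reduced Gröbner bases (unique for the ordering) and check whether they agree.
Buchberger on the first generating set:
f_1 = -2x^2 - 9y^2 - 6y + 17, LT = x^2.
f_2 = -4x + 4y^2 + 2y - 2, LT = x.

S(f_1,f_2): lcm = x^2. S = xy^2 + 1/2xy - 1/2x + 9/2y^2 + 3y - 17/2.
  reduce S modulo (f_1, f_2):
  remainder y^4 + y^3 + 15/4y^2 + 5/2y - 33/4 ≠ 0; add g_3 = y^4 + y^3 + 15/4y^2 + 5/2y - 33/4 to the basis.

The other S-polynomials (S(f_1,g_3), S(f_2,g_3)) all reduce to 0 modulo the current basis, so we have a Gröbner basis.
Inter-reduce: drop elements whose leading term is divisible by another's, tail-reduce, and make monic.
Reduced Gröbner basis: {x - y^2 - 1/2y + 1/2, y^4 + y^3 + 15/4y^2 + 5/2y - 33/4}.

Buchberger on the second generating set:
h_1 = -6x^2 - 27y^2 - 18y + 51, LT = x^2.
h_2 = -20x + 20y^2 + 10y - 10, LT = x.

S(h_1,h_2): lcm = x^2. S = xy^2 + 1/2xy - 1/2x + 9/2y^2 + 3y - 17/2.
  reduce S modulo (h_1, h_2):
  remainder y^4 + y^3 + 15/4y^2 + 5/2y - 33/4 ≠ 0; add k_3 = y^4 + y^3 + 15/4y^2 + 5/2y - 33/4 to the basis.

The other S-polynomials (S(h_1,k_3), S(h_2,k_3)) all reduce to 0 modulo the current basis, so we have a Gröbner basis.
Inter-reduce: drop elements whose leading term is divisible by another's, tail-reduce, and make monic.
Reduced Gröbner basis: {x - y^2 - 1/2y + 1/2, y^4 + y^3 + 15/4y^2 + 5/2y - 33/4}.

These coincide, so the ideals are equal.

Yes, the ideals are equal.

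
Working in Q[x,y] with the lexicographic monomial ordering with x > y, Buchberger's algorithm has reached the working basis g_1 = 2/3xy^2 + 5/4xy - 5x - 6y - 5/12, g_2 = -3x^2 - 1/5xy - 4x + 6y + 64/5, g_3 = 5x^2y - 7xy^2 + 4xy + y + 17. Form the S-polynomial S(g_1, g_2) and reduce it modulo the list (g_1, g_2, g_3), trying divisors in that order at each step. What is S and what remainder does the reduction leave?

lcm(LM(g_1), LM(g_2)) = x^2y^2.
S = (lcm/LT(g_1))·g_1 − (lcm/LT(g_2))·g_2 = 15/8x^2y - 15/2x^2 - 1/15xy^3 - 4/3xy^2 - 9xy - 5/8x + 2y^3 + 64/15y^2.
Reduce S modulo (g_1, g_2, g_3) in that order:
  leading term x^2y: subtract (-5/8y)·g_2 from 15/8x^2y - 15/2x^2 - 1/15xy^3 - 4/3xy^2 - 9xy - 5/8x + 2y^3 + 64/15y^2 → -15/2x^2 - 1/15xy^3 - 35/24xy^2 - 23/2xy - 5/8x + 2y^3 + 481/60y^2 + 8y
  leading term x^2: subtract (5/2)·g_2 from -15/2x^2 - 1/15xy^3 - 35/24xy^2 - 23/2xy - 5/8x + 2y^3 + 481/60y^2 + 8y → -1/15xy^3 - 35/24xy^2 - 11xy + 75/8x + 2y^3 + 481/60y^2 - 7y - 32
  leading term xy^3: subtract (-1/10y)·g_1 from -1/15xy^3 - 35/24xy^2 - 11xy + 75/8x + 2y^3 + 481/60y^2 - 7y - 32 → -4/3xy^2 - 23/2xy + 75/8x + 2y^3 + 89/12y^2 - 169/24y - 32
  leading term xy^2: subtract (-2)·g_1 from -4/3xy^2 - 23/2xy + 75/8x + 2y^3 + 89/12y^2 - 169/24y - 32 → -9xy - 5/8x + 2y^3 + 89/12y^2 - 457/24y - 197/6
  leading term xy: no divisor's leading term divides it; move -9xy to the remainder.
  leading term x: no divisor's leading term divides it; move -5/8x to the remainder.
  leading term y^3: no divisor's leading term divides it; move 2y^3 to the remainder.
  leading term y^2: no divisor's leading term divides it; move 89/12y^2 to the remainder.
  leading term y: no divisor's leading term divides it; move -457/24y to the remainder.
  leading term 1: no divisor's leading term divides it; move -197/6 to the remainder.
The remainder -9xy - 5/8x + 2y^3 + 89/12y^2 - 457/24y - 197/6 is nonzero, so it would be added as the next basis element.

S(g_1, g_2) = 15/8x^2y - 15/2x^2 - 1/15xy^3 - 4/3xy^2 - 9xy - 5/8x + 2y^3 + 64/15y^2; remainder on division = -9xy - 5/8x + 2y^3 + 89/12y^2 - 457/24y - 197/6.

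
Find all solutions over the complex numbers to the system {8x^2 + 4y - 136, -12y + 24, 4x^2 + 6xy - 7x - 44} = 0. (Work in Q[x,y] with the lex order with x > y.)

{(-4, 2)}

Compute a lex Gröbner basis by Buchberger's algorithm.
f_1 = 8x^2 + 4y - 136, LT = x^2.
f_2 = -12y + 24, LT = y.
f_3 = 4x^2 + 6xy - 7x - 44, LT = x^2.

S(f_1,f_3): lcm = x^2. S = -3/2xy + 7/4x + 1/2y - 6.
  leading term xy: subtract (1/8x)·f_2 from -3/2xy + 7/4x + 1/2y - 6 → -5/4x + 1/2y - 6
  leading term x: no divisor's leading term divides it; move -5/4x to the remainder.
  leading term y: subtract (-1/24)·f_2 from 1/2y - 6 → -5
  leading term 1: no divisor's leading term divides it; move -5 to the remainder.
  remainder -5/4x - 5 ≠ 0; add h_4 = -5/4x - 5 to the basis.

The other S-polynomials (S(f_1,f_2), S(f_2,f_3), S(f_1,h_4), S(f_2,h_4), S(f_3,h_4)) all reduce to 0 modulo the current basis, so we have a Gröbner basis.
Inter-reduce: drop elements whose leading term is divisible by another's, tail-reduce, and make monic.
Reduced Gröbner basis: {x + 4, y - 2}.

From the last basis element, y - 2 = 0, so y takes values in {2}. Each choice, substituted upward through the basis, yields the corresponding point(s) of the solution set.
  y = 2: the earlier basis element becomes x + 4 = 0, giving x = -4 — point (-4, 2).
Each listed point satisfies every original equation (direct substitution).
A lex Gröbner basis triangularizes the system, enabling back-substitution.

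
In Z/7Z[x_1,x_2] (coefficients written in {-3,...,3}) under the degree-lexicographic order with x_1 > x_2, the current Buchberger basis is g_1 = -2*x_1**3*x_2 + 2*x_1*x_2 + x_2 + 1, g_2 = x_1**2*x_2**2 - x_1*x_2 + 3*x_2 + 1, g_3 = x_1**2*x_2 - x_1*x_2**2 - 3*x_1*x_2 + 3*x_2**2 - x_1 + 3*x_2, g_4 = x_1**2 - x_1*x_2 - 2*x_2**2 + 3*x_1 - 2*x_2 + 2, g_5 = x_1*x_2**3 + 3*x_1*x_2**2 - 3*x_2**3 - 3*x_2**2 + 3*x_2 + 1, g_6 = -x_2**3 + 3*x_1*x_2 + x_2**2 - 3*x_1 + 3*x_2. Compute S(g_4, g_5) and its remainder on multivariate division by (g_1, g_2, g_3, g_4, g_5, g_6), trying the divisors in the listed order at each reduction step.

S(g_4, g_5) = -x_1*x_2**4 - 2*x_2**5 - 3*x_1**2*x_2**2 - x_1*x_2**3 - 2*x_2**4 + 3*x_1*x_2**2 + 2*x_2**3 - 3*x_1*x_2 - x_1; remainder on division = 0.

lcm(LM(g_4), LM(g_5)) = x_1**2*x_2**3.
S = (lcm/LT(g_4))·g_4 − (lcm/LT(g_5))·g_5 = -x_1*x_2**4 - 2*x_2**5 - 3*x_1**2*x_2**2 - x_1*x_2**3 - 2*x_2**4 + 3*x_1*x_2**2 + 2*x_2**3 - 3*x_1*x_2 - x_1.
Reduce S modulo (g_1, g_2, g_3, g_4, g_5, g_6) in that order:
  leading term x_1*x_2**4: subtract (-x_2)·g_5 from -x_1*x_2**4 - 2*x_2**5 - 3*x_1**2*x_2**2 - x_1*x_2**3 - 2*x_2**4 + 3*x_1*x_2**2 + 2*x_2**3 - 3*x_1*x_2 - x_1 → -2*x_2**5 - 3*x_1**2*x_2**2 + 2*x_1*x_2**3 + 2*x_2**4 + 3*x_1*x_2**2 - x_2**3 - 3*x_1*x_2 + 3*x_2**2 - x_1 + x_2
  leading term x_2**5: subtract (2*x_2**2)·g_6 from -2*x_2**5 - 3*x_1**2*x_2**2 + 2*x_1*x_2**3 + 2*x_2**4 + 3*x_1*x_2**2 - x_2**3 - 3*x_1*x_2 + 3*x_2**2 - x_1 + x_2 → -3*x_1**2*x_2**2 + 3*x_1*x_2**3 + 2*x_1*x_2**2 - 3*x_1*x_2 + 3*x_2**2 - x_1 + x_2
  leading term x_1**2*x_2**2: subtract (-3)·g_2 from -3*x_1**2*x_2**2 + 3*x_1*x_2**3 + 2*x_1*x_2**2 - 3*x_1*x_2 + 3*x_2**2 - x_1 + x_2 → 3*x_1*x_2**3 + 2*x_1*x_2**2 + x_1*x_2 + 3*x_2**2 - x_1 + 3*x_2 + 3
  leading term x_1*x_2**3: subtract (3)·g_5 from 3*x_1*x_2**3 + 2*x_1*x_2**2 + x_1*x_2 + 3*x_2**2 - x_1 + 3*x_2 + 3 → 2*x_2**3 + x_1*x_2 - 2*x_2**2 - x_1 + x_2
  leading term x_2**3: subtract (-2)·g_6 from 2*x_2**3 + x_1*x_2 - 2*x_2**2 - x_1 + x_2 → 0
The remainder is 0, so this S-polynomial contributes no new basis element.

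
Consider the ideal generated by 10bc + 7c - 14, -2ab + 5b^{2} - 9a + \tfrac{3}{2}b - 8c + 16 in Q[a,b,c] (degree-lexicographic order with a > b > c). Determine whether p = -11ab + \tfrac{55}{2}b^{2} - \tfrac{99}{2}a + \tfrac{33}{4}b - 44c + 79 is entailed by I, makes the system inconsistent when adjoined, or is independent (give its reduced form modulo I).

Adjoining -11ab + \tfrac{55}{2}b^{2} - \tfrac{99}{2}a + \tfrac{33}{4}b - 44c + 79 makes the ideal the whole ring: the system is inconsistent.

First compute the reduced Gröbner basis of I by Buchberger's algorithm.
f_1 = 10bc + 7c - 14, LT = bc.
f_2 = -2ab + 5b^{2} - 9a + \tfrac{3}{2}b - 8c + 16, LT = ab.

S(f_1,f_2): lcm = abc. S = \tfrac{5}{2}b^{2}c - \tfrac{19}{5}ac + \tfrac{3}{4}bc - 4c^{2} - \tfrac{7}{5}a + 8c.
  leading term b^{2}c: subtract (\tfrac{1}{4}b)·f_1 from \tfrac{5}{2}b^{2}c - \tfrac{19}{5}ac + \tfrac{3}{4}bc - 4c^{2} - \tfrac{7}{5}a + 8c → -\tfrac{19}{5}ac - bc - 4c^{2} - \tfrac{7}{5}a + \tfrac{7}{2}b + 8c
  leading term ac: no divisor's leading term divides it; move -\tfrac{19}{5}ac to the remainder.
  leading term bc: subtract (-\tfrac{1}{10})·f_1 from -bc - 4c^{2} - \tfrac{7}{5}a + \tfrac{7}{2}b + 8c → -4c^{2} - \tfrac{7}{5}a + \tfrac{7}{2}b + \tfrac{87}{10}c - \tfrac{7}{5}
  leading term c^{2}: no divisor's leading term divides it; move -4c^{2} to the remainder.
  leading term a: no divisor's leading term divides it; move -\tfrac{7}{5}a to the remainder.
  leading term b: no divisor's leading term divides it; move \tfrac{7}{2}b to the remainder.
  leading term c: no divisor's leading term divides it; move \tfrac{87}{10}c to the remainder.
  leading term 1: no divisor's leading term divides it; move -\tfrac{7}{5} to the remainder.
  remainder -\tfrac{19}{5}ac - 4c^{2} - \tfrac{7}{5}a + \tfrac{7}{2}b + \tfrac{87}{10}c - \tfrac{7}{5} ≠ 0; add h_3 = -\tfrac{19}{5}ac - 4c^{2} - \tfrac{7}{5}a + \tfrac{7}{2}b + \tfrac{87}{10}c - \tfrac{7}{5} to the basis.

The other S-polynomials (S(f_1,h_3), S(f_2,h_3)) all reduce to 0 modulo the current basis, so we have a Gröbner basis.
Inter-reduce: drop elements whose leading term is divisible by another's, tail-reduce, and make monic.
Reduced Gröbner basis: {ab - \tfrac{5}{2}b^{2} + \tfrac{9}{2}a - \tfrac{3}{4}b + 4c - 8, ac + \tfrac{20}{19}c^{2} + \tfrac{7}{19}a - \tfrac{35}{38}b - \tfrac{87}{38}c + \tfrac{7}{19}, bc + \tfrac{7}{10}c - \tfrac{7}{5}}.
Label its elements g_1 = ab - \tfrac{5}{2}b^{2} + \tfrac{9}{2}a - \tfrac{3}{4}b + 4c - 8, g_2 = ac + \tfrac{20}{19}c^{2} + \tfrac{7}{19}a - \tfrac{35}{38}b - \tfrac{87}{38}c + \tfrac{7}{19}, g_3 = bc + \tfrac{7}{10}c - \tfrac{7}{5}.

Reduce p = -11ab + \tfrac{55}{2}b^{2} - \tfrac{99}{2}a + \tfrac{33}{4}b - 44c + 79 modulo G:
  leading term ab: subtract (-11)·g_1 from -11ab + \tfrac{55}{2}b^{2} - \tfrac{99}{2}a + \tfrac{33}{4}b - 44c + 79 → -9
  leading term 1: no divisor's leading term divides it; move -9 to the remainder.
  normal form = -9.
The normal form is nonzero, so p ∉ I. Since p minus its normal form lies in I, I + (p) = I + (r) where r = -9; decide whether this ideal is the whole ring.
Here r = -9 is a nonzero constant, hence a unit: 1 ∈ I + (p), the Gröbner basis of I + (p) is {1}, and the enlarged system has no common solution — adjoining p is inconsistent.

The remainder on division by a Gröbner basis is unique — it is the normal form.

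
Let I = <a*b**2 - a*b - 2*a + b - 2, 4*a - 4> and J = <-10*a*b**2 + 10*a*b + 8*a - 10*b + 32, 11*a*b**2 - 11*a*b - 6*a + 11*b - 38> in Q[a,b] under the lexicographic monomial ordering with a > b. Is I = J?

Yes, the ideals are equal.

Since reduced Gröbner bases are canonical representatives of ideals under a given ordering, it suffices to compute and compare them.
Buchberger on the first generating set:
f_1 = a*b**2 - a*b - 2*a + b - 2, LT = a*b**2.
f_2 = 4*a - 4, LT = a.

S(f_1,f_2): lcm = a*b**2. S = -a*b - 2*a + b**2 + b - 2.
  leading term a*b: subtract (-1/4*b)·f_2 from -a*b - 2*a + b**2 + b - 2 → -2*a + b**2 - 2
  leading term a: subtract (-1/2)·f_2 from -2*a + b**2 - 2 → b**2 - 4
  leading term b**2: no divisor's leading term divides it; move b**2 to the remainder.
  leading term 1: no divisor's leading term divides it; move -4 to the remainder.
  remainder b**2 - 4 ≠ 0; add g_3 = b**2 - 4 to the basis.

The other S-polynomials (S(f_1,g_3), S(f_2,g_3)) all reduce to 0 modulo the current basis, so we have a Gröbner basis.
Inter-reduce: drop elements whose leading term is divisible by another's, tail-reduce, and make monic.
Reduced Gröbner basis: {a - 1, b**2 - 4}.

Buchberger on the second generating set:
h_1 = -10*a*b**2 + 10*a*b + 8*a - 10*b + 32, LT = a*b**2.
h_2 = 11*a*b**2 - 11*a*b - 6*a + 11*b - 38, LT = a*b**2.

S(h_1,h_2): lcm = a*b**2. S = -14/55*a + 14/55.
  leading term a: no divisor's leading term divides it; move -14/55*a to the remainder.
  leading term 1: no divisor's leading term divides it; move 14/55 to the remainder.
  remainder -14/55*a + 14/55 ≠ 0; add k_3 = -14/55*a + 14/55 to the basis.

S(h_1,k_3): lcm = a*b**2. S = -a*b - 4/5*a + b**2 + b - 16/5.
  leading term a*b: subtract (55/14*b)·k_3 from -a*b - 4/5*a + b**2 + b - 16/5 → -4/5*a + b**2 - 16/5
  leading term a: subtract (22/7)·k_3 from -4/5*a + b**2 - 16/5 → b**2 - 4
  leading term b**2: no divisor's leading term divides it; move b**2 to the remainder.
  leading term 1: no divisor's leading term divides it; move -4 to the remainder.
  remainder b**2 - 4 ≠ 0; add k_4 = b**2 - 4 to the basis.

The other S-polynomials (S(h_2,k_3), S(h_1,k_4), S(h_2,k_4), S(k_3,k_4)) all reduce to 0 modulo the current basis, so we have a Gröbner basis.
Inter-reduce: drop elements whose leading term is divisible by another's, tail-reduce, and make monic.
Reduced Gröbner basis: {a - 1, b**2 - 4}.

These coincide, so the ideals are equal.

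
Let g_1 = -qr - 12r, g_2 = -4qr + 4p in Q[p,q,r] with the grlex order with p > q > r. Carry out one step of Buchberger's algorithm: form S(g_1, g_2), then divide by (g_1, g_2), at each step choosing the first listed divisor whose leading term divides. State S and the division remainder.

lcm(LM(g_1), LM(g_2)) = qr.
S = (lcm/LT(g_1))·g_1 − (lcm/LT(g_2))·g_2 = p + 12r.
Reduce S modulo (g_1, g_2) in that order:
  leading term p: no divisor's leading term divides it; move p to the remainder.
  leading term r: no divisor's leading term divides it; move 12r to the remainder.
The remainder p + 12r is nonzero, so it would be added as the next basis element.

S(g_1, g_2) = p + 12r; remainder on division = p + 12r.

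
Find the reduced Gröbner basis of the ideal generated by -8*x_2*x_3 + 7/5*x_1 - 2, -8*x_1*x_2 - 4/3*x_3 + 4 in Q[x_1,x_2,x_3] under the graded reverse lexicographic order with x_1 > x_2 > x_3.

Buchberger's algorithm terminates because the ascending chain of leading-term ideals stabilizes.

f_1 = -8*x_2*x_3 + 7/5*x_1 - 2, LT = x_2*x_3.
f_2 = -8*x_1*x_2 - 4/3*x_3 + 4, LT = x_1*x_2.

S(f_1,f_2): lcm = x_1*x_2*x_3. S = -7/40*x_1**2 - 1/6*x_3**2 + 1/4*x_1 + 1/2*x_3.
  reduce S modulo (f_1, f_2):
  remainder -7/40*x_1**2 - 1/6*x_3**2 + 1/4*x_1 + 1/2*x_3 ≠ 0; add g_3 = -7/40*x_1**2 - 1/6*x_3**2 + 1/4*x_1 + 1/2*x_3 to the basis.

The other S-polynomials (S(f_1,g_3), S(f_2,g_3)) all reduce to 0 modulo the current basis, so we have a Gröbner basis.

G = {x_1**2 + 20/21*x_3**2 - 10/7*x_1 - 20/7*x_3, x_1*x_2 + 1/6*x_3 - 1/2, x_2*x_3 - 7/40*x_1 + 1/4}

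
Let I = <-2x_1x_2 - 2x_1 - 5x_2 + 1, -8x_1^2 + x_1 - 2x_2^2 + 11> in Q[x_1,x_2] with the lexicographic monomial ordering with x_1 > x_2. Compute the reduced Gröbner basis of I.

G = {x_1 + 1/12x_2^3 + 1/12x_2^2 + 83/48x_2 - 43/48, x_2^4 + 2x_2^3 + 87/4x_2^2 - 20x_2 - 19/4}

f_1 = -2x_1x_2 - 2x_1 - 5x_2 + 1, LT = x_1x_2.
f_2 = -8x_1^2 + x_1 - 2x_2^2 + 11, LT = x_1^2.

S(f_1,f_2): lcm = x_1^2x_2. S = x_1^2 + 21/8x_1x_2 - 1/2x_1 - 1/4x_2^3 + 11/8x_2.
  leading term x_1^2: subtract (-1/8)·f_2 from x_1^2 + 21/8x_1x_2 - 1/2x_1 - 1/4x_2^3 + 11/8x_2 → 21/8x_1x_2 - 3/8x_1 - 1/4x_2^3 - 1/4x_2^2 + 11/8x_2 + 11/8
  leading term x_1x_2: subtract (-21/16)·f_1 from 21/8x_1x_2 - 3/8x_1 - 1/4x_2^3 - 1/4x_2^2 + 11/8x_2 + 11/8 → -3x_1 - 1/4x_2^3 - 1/4x_2^2 - 83/16x_2 + 43/16
  leading term x_1: no divisor's leading term divides it; move -3x_1 to the remainder.
  leading term x_2^3: no divisor's leading term divides it; move -1/4x_2^3 to the remainder.
  leading term x_2^2: no divisor's leading term divides it; move -1/4x_2^2 to the remainder.
  leading term x_2: no divisor's leading term divides it; move -83/16x_2 to the remainder.
  leading term 1: no divisor's leading term divides it; move 43/16 to the remainder.
  remainder -3x_1 - 1/4x_2^3 - 1/4x_2^2 - 83/16x_2 + 43/16 ≠ 0; add g_3 = -3x_1 - 1/4x_2^3 - 1/4x_2^2 - 83/16x_2 + 43/16 to the basis.

S(f_1,g_3): lcm = x_1x_2. S = x_1 - 1/12x_2^4 - 1/12x_2^3 - 83/48x_2^2 + 163/48x_2 - 1/2.
  leading term x_1: subtract (-1/3)·g_3 from x_1 - 1/12x_2^4 - 1/12x_2^3 - 83/48x_2^2 + 163/48x_2 - 1/2 → -1/12x_2^4 - 1/6x_2^3 - 29/16x_2^2 + 5/3x_2 + 19/48
  leading term x_2^4: no divisor's leading term divides it; move -1/12x_2^4 to the remainder.
  leading term x_2^3: no divisor's leading term divides it; move -1/6x_2^3 to the remainder.
  leading term x_2^2: no divisor's leading term divides it; move -29/16x_2^2 to the remainder.
  leading term x_2: no divisor's leading term divides it; move 5/3x_2 to the remainder.
  leading term 1: no divisor's leading term divides it; move 19/48 to the remainder.
  remainder -1/12x_2^4 - 1/6x_2^3 - 29/16x_2^2 + 5/3x_2 + 19/48 ≠ 0; add g_4 = -1/12x_2^4 - 1/6x_2^3 - 29/16x_2^2 + 5/3x_2 + 19/48 to the basis.

S(f_2,g_3): lcm = x_1^2. S = -1/12x_1x_2^3 - 1/12x_1x_2^2 - 83/48x_1x_2 + 37/48x_1 + 1/4x_2^2 - 11/8.
  leading term x_1x_2^3: subtract (1/24x_2^2)·f_1 from -1/12x_1x_2^3 - 1/12x_1x_2^2 - 83/48x_1x_2 + 37/48x_1 + 1/4x_2^2 - 11/8 → -83/48x_1x_2 + 37/48x_1 + 5/24x_2^3 + 5/24x_2^2 - 11/8
  leading term x_1x_2: subtract (83/96)·f_1 from -83/48x_1x_2 + 37/48x_1 + 5/24x_2^3 + 5/24x_2^2 - 11/8 → 5/2x_1 + 5/24x_2^3 + 5/24x_2^2 + 415/96x_2 - 215/96
  leading term x_1: subtract (-5/6)·g_3 from 5/2x_1 + 5/24x_2^3 + 5/24x_2^2 + 415/96x_2 - 215/96 → 0
  remainder 0.

S(f_1,g_4): lcm = x_1x_2^4. S = -x_1x_2^3 - 87/4x_1x_2^2 + 20x_1x_2 + 19/4x_1 + 5/2x_2^4 - 1/2x_2^3.
  leading term x_1x_2^3: subtract (1/2x_2^2)·f_1 from -x_1x_2^3 - 87/4x_1x_2^2 + 20x_1x_2 + 19/4x_1 + 5/2x_2^4 - 1/2x_2^3 → -83/4x_1x_2^2 + 20x_1x_2 + 19/4x_1 + 5/2x_2^4 + 2x_2^3 - 1/2x_2^2
  leading term x_1x_2^2: subtract (83/8x_2)·f_1 from -83/4x_1x_2^2 + 20x_1x_2 + 19/4x_1 + 5/2x_2^4 + 2x_2^3 - 1/2x_2^2 → 163/4x_1x_2 + 19/4x_1 + 5/2x_2^4 + 2x_2^3 + 411/8x_2^2 - 83/8x_2
  leading term x_1x_2: subtract (-163/8)·f_1 from 163/4x_1x_2 + 19/4x_1 + 5/2x_2^4 + 2x_2^3 + 411/8x_2^2 - 83/8x_2 → -36x_1 + 5/2x_2^4 + 2x_2^3 + 411/8x_2^2 - 449/4x_2 + 163/8
  leading term x_1: subtract (12)·g_3 from -36x_1 + 5/2x_2^4 + 2x_2^3 + 411/8x_2^2 - 449/4x_2 + 163/8 → 5/2x_2^4 + 5x_2^3 + 435/8x_2^2 - 50x_2 - 95/8
  leading term x_2^4: subtract (-30)·g_4 from 5/2x_2^4 + 5x_2^3 + 435/8x_2^2 - 50x_2 - 95/8 → 0
  remainder 0.

S(f_2,g_4): leading monomials are coprime, so the S-polynomial reduces to 0 (Buchberger's first criterion).
S(g_3,g_4): leading monomials are coprime, so the S-polynomial reduces to 0 (Buchberger's first criterion).
Every S-polynomial of the final basis reduces to 0, so we have a Gröbner basis.
Inter-reduce: drop elements whose leading term is divisible by another's, tail-reduce, and make monic.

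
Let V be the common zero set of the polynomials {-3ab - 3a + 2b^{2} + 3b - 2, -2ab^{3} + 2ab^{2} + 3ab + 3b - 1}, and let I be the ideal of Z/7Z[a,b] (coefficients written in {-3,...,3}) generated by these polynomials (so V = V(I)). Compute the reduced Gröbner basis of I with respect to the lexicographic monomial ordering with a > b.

f_1 = -3ab - 3a + 2b^{2} + 3b - 2, LT = ab.
f_2 = -2ab^{3} + 2ab^{2} + 3ab + 3b - 1, LT = ab^{3}.

S(f_1,f_2): lcm = ab^{3}. S = 2ab^{2} - 2ab - 3b^{4} - b^{3} + 3b^{2} - 2b + 3.
  reduce S modulo (f_1, f_2):
  remainder -3a - 3b^{4} - 2b^{3} + 2b + 1 ≠ 0; add g_3 = -3a - 3b^{4} - 2b^{3} + 2b + 1 to the basis.

S(f_1,g_3): lcm = ab. S = a - b^{5} - 3b^{4} - 3b + 3.
  reduce S modulo (f_1, f_2, g_3):
  remainder -b^{5} + 3b^{4} - 3b^{3} + 1 ≠ 0; add g_4 = -b^{5} + 3b^{4} - 3b^{3} + 1 to the basis.

The other S-polynomials (S(f_2,g_3), S(f_1,g_4), S(f_2,g_4), S(g_3,g_4)) all reduce to 0 modulo the current basis, so we have a Gröbner basis.
Inter-reduce: drop elements whose leading term is divisible by another's, tail-reduce, and make monic.

G = {a + b^{4} + 3b^{3} - 3b + 2, b^{5} - 3b^{4} + 3b^{3} - 1}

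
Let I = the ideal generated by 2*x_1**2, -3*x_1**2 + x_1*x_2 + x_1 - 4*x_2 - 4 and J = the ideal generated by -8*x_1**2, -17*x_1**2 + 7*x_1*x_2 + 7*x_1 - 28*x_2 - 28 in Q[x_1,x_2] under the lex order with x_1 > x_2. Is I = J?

Yes, the ideals are equal.

For a fixed monomial order, each ideal has a unique reduced Gröbner basis; comparing bases decides equality.
Buchberger on the first generating set:
f_1 = 2*x_1**2, LT = x_1**2.
f_2 = -3*x_1**2 + x_1*x_2 + x_1 - 4*x_2 - 4, LT = x_1**2.

S(f_1,f_2): lcm = x_1**2. S = 1/3*x_1*x_2 + 1/3*x_1 - 4/3*x_2 - 4/3.
  leading term x_1*x_2: no divisor's leading term divides it; move 1/3*x_1*x_2 to the remainder.
  leading term x_1: no divisor's leading term divides it; move 1/3*x_1 to the remainder.
  leading term x_2: no divisor's leading term divides it; move -4/3*x_2 to the remainder.
  leading term 1: no divisor's leading term divides it; move -4/3 to the remainder.
  remainder 1/3*x_1*x_2 + 1/3*x_1 - 4/3*x_2 - 4/3 ≠ 0; add g_3 = 1/3*x_1*x_2 + 1/3*x_1 - 4/3*x_2 - 4/3 to the basis.

S(f_1,g_3): lcm = x_1**2*x_2. S = -x_1**2 + 4*x_1*x_2 + 4*x_1.
  leading term x_1**2: subtract (-1/2)·f_1 from -x_1**2 + 4*x_1*x_2 + 4*x_1 → 4*x_1*x_2 + 4*x_1
  leading term x_1*x_2: subtract (12)·g_3 from 4*x_1*x_2 + 4*x_1 → 16*x_2 + 16
  leading term x_2: no divisor's leading term divides it; move 16*x_2 to the remainder.
  leading term 1: no divisor's leading term divides it; move 16 to the remainder.
  remainder 16*x_2 + 16 ≠ 0; add g_4 = 16*x_2 + 16 to the basis.

The other S-polynomials (S(f_2,g_3), S(f_1,g_4), S(f_2,g_4), S(g_3,g_4)) all reduce to 0 modulo the current basis, so we have a Gröbner basis.
Inter-reduce: drop elements whose leading term is divisible by another's, tail-reduce, and make monic.
Reduced Gröbner basis: {x_1**2, x_2 + 1}.

Buchberger on the second generating set:
h_1 = -8*x_1**2, LT = x_1**2.
h_2 = -17*x_1**2 + 7*x_1*x_2 + 7*x_1 - 28*x_2 - 28, LT = x_1**2.

S(h_1,h_2): lcm = x_1**2. S = 7/17*x_1*x_2 + 7/17*x_1 - 28/17*x_2 - 28/17.
  leading term x_1*x_2: no divisor's leading term divides it; move 7/17*x_1*x_2 to the remainder.
  leading term x_1: no divisor's leading term divides it; move 7/17*x_1 to the remainder.
  leading term x_2: no divisor's leading term divides it; move -28/17*x_2 to the remainder.
  leading term 1: no divisor's leading term divides it; move -28/17 to the remainder.
  remainder 7/17*x_1*x_2 + 7/17*x_1 - 28/17*x_2 - 28/17 ≠ 0; add k_3 = 7/17*x_1*x_2 + 7/17*x_1 - 28/17*x_2 - 28/17 to the basis.

S(h_1,k_3): lcm = x_1**2*x_2. S = -x_1**2 + 4*x_1*x_2 + 4*x_1.
  leading term x_1**2: subtract (1/8)·h_1 from -x_1**2 + 4*x_1*x_2 + 4*x_1 → 4*x_1*x_2 + 4*x_1
  leading term x_1*x_2: subtract (68/7)·k_3 from 4*x_1*x_2 + 4*x_1 → 16*x_2 + 16
  leading term x_2: no divisor's leading term divides it; move 16*x_2 to the remainder.
  leading term 1: no divisor's leading term divides it; move 16 to the remainder.
  remainder 16*x_2 + 16 ≠ 0; add k_4 = 16*x_2 + 16 to the basis.

The other S-polynomials (S(h_2,k_3), S(h_1,k_4), S(h_2,k_4), S(k_3,k_4)) all reduce to 0 modulo the current basis, so we have a Gröbner basis.
Inter-reduce: drop elements whose leading term is divisible by another's, tail-reduce, and make monic.
Reduced Gröbner basis: {x_1**2, x_2 + 1}.

The two bases agree; hence the ideals are identical.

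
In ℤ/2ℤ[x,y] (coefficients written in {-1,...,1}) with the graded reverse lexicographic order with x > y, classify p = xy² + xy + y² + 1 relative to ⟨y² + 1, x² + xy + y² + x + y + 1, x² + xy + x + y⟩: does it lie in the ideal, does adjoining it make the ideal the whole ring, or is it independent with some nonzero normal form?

First compute the reduced Gröbner basis of I by Buchberger's algorithm.
f_1 = y² + 1, LT = y².
f_2 = x² + xy + y² + x + y + 1, LT = x².
f_3 = x² + xy + x + y, LT = x².

S(f_1,f_2): leading monomials are coprime, so the S-polynomial reduces to 0 (Buchberger's first criterion).
S(f_1,f_3): leading monomials are coprime, so the S-polynomial reduces to 0 (Buchberger's first criterion).
S(f_2,f_3): lcm = x². S = y² + 1.
  leading term y²: subtract (1)·f_1 from y² + 1 → 0
  remainder 0.

Every S-polynomial of the final basis reduces to 0, so we have a Gröbner basis.
Inter-reduce: drop elements whose leading term is divisible by another's, tail-reduce, and make monic.
Reduced Gröbner basis: {x² + xy + x + y, y² + 1}.
Label its elements g_1 = x² + xy + x + y, g_2 = y² + 1.

Reduce p = xy² + xy + y² + 1 modulo G:
  leading term xy²: subtract (x)·g_2 from xy² + xy + y² + 1 → xy + y² + x + 1
  leading term xy: no divisor's leading term divides it; move xy to the remainder.
  leading term y²: subtract (1)·g_2 from y² + x + 1 → x
  leading term x: no divisor's leading term divides it; move x to the remainder.
  normal form = xy + x.
The normal form is nonzero, so p ∉ I. Since p minus its normal form lies in I, I + (p) = I + (r) where r = xy + x; decide whether this ideal is the whole ring.
Run Buchberger on G together with r (pairs among the g_i already reduce to 0 since G is a Gröbner basis):
g_1 = x² + xy + x + y, LT = x².
g_2 = y² + 1, LT = y².
r = xy + x, LT = xy.

S(g_1,g_2): leading monomials are coprime, so the S-polynomial reduces to 0 (Buchberger's first criterion).
S(g_1,r): lcm = x²y. S = xy² + x² + xy + y².
  leading term xy²: subtract (x)·g_2 from xy² + x² + xy + y² → x² + xy + y² + x
  leading term x²: subtract (1)·g_1 from x² + xy + y² + x → y² + y
  leading term y²: subtract (1)·g_2 from y² + y → y + 1
  leading term y: no divisor's leading term divides it; move y to the remainder.
  leading term 1: no divisor's leading term divides it; move 1 to the remainder.
  remainder y + 1 ≠ 0; add m_4 = y + 1 to the basis.

S(g_2,r): lcm = xy². S = xy + x.
  leading term xy: subtract (1)·r from xy + x → 0
  remainder 0.

S(g_1,m_4): leading monomials are coprime, so the S-polynomial reduces to 0 (Buchberger's first criterion).
S(g_2,m_4): lcm = y². S = y + 1.
  leading term y: subtract (1)·m_4 from y + 1 → 0
  remainder 0.

S(r,m_4): lcm = xy. S = 0.
  remainder 0.

Every S-polynomial of the final basis reduces to 0, so we have a Gröbner basis.
Inter-reduce: drop elements whose leading term is divisible by another's, tail-reduce, and make monic.
Reduced Gröbner basis: {x² + 1, y + 1}.
The reduced Gröbner basis of I + (p) is {x² + 1, y + 1} ≠ {1}, a proper ideal, so the enlarged system stays consistent: p is independent of I, with normal form xy + x.

xy² + xy + y² + 1 is independent of I; its normal form modulo I is xy + x.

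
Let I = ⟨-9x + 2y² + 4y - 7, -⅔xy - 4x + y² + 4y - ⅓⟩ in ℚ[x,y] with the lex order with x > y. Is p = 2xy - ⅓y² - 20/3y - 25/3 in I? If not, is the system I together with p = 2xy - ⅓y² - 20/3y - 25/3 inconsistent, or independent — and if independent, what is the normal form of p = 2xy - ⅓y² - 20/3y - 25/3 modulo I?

First compute the reduced Gröbner basis of I by Buchberger's algorithm.
f_1 = -9x + 2y² + 4y - 7, LT = x.
f_2 = -⅔xy - 4x + y² + 4y - ⅓, LT = xy.

S(f_1,f_2): lcm = xy. S = -6x - 2/9y³ + 19/18y² + 61/9y - ½.
  leading term x: subtract (⅔)·f_1 from -6x - 2/9y³ + 19/18y² + 61/9y - ½ → -2/9y³ - 5/18y² + 37/9y + 25/6
  leading term y³: no divisor's leading term divides it; move -2/9y³ to the remainder.
  leading term y²: no divisor's leading term divides it; move -5/18y² to the remainder.
  leading term y: no divisor's leading term divides it; move 37/9y to the remainder.
  leading term 1: no divisor's leading term divides it; move 25/6 to the remainder.
  remainder -2/9y³ - 5/18y² + 37/9y + 25/6 ≠ 0; add h_3 = -2/9y³ - 5/18y² + 37/9y + 25/6 to the basis.

The other S-polynomials (S(f_1,h_3), S(f_2,h_3)) all reduce to 0 modulo the current basis, so we have a Gröbner basis.
Inter-reduce: drop elements whose leading term is divisible by another's, tail-reduce, and make monic.
Reduced Gröbner basis: {x - 2/9y² - 4/9y + 7/9, y³ + 5/4y² - 37/2y - 75/4}.
Label its elements g_1 = x - 2/9y² - 4/9y + 7/9, g_2 = y³ + 5/4y² - 37/2y - 75/4.

Reduce p = 2xy - ⅓y² - 20/3y - 25/3 modulo G:
  leading term xy: subtract (2y)·g_1 from 2xy - ⅓y² - 20/3y - 25/3 → 4/9y³ + 5/9y² - 74/9y - 25/3
  leading term y³: subtract (4/9)·g_2 from 4/9y³ + 5/9y² - 74/9y - 25/3 → 0
  normal form = 0.
Since the normal form is 0, p ∈ I.

Ideal membership is decidable via reduction modulo a Gröbner basis.

2xy - ⅓y² - 20/3y - 25/3 lies in I (it reduces to 0).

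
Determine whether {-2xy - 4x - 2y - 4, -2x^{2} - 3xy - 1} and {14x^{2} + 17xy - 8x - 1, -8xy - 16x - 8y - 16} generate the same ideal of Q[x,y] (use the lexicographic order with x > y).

For a fixed monomial order, each ideal has a unique reduced Gröbner basis; comparing bases decides equality.
Buchberger on the first generating set:
f_1 = -2xy - 4x - 2y - 4, LT = xy.
f_2 = -2x^{2} - 3xy - 1, LT = x^{2}.

S(f_1,f_2): lcm = x^{2}y. S = 2x^{2} - \tfrac{3}{2}xy^{2} + xy + 2x - \tfrac{1}{2}y.
  leading term x^{2}: subtract (-1)·f_2 from 2x^{2} - \tfrac{3}{2}xy^{2} + xy + 2x - \tfrac{1}{2}y → -\tfrac{3}{2}xy^{2} - 2xy + 2x - \tfrac{1}{2}y - 1
  leading term xy^{2}: subtract (\tfrac{3}{4}y)·f_1 from -\tfrac{3}{2}xy^{2} - 2xy + 2x - \tfrac{1}{2}y - 1 → xy + 2x + \tfrac{3}{2}y^{2} + \tfrac{5}{2}y - 1
  leading term xy: subtract (-\tfrac{1}{2})·f_1 from xy + 2x + \tfrac{3}{2}y^{2} + \tfrac{5}{2}y - 1 → \tfrac{3}{2}y^{2} + \tfrac{3}{2}y - 3
  leading term y^{2}: no divisor's leading term divides it; move \tfrac{3}{2}y^{2} to the remainder.
  leading term y: no divisor's leading term divides it; move \tfrac{3}{2}y to the remainder.
  leading term 1: no divisor's leading term divides it; move -3 to the remainder.
  remainder \tfrac{3}{2}y^{2} + \tfrac{3}{2}y - 3 ≠ 0; add g_3 = \tfrac{3}{2}y^{2} + \tfrac{3}{2}y - 3 to the basis.

The other S-polynomials (S(f_1,g_3), S(f_2,g_3)) all reduce to 0 modulo the current basis, so we have a Gröbner basis.
Inter-reduce: drop elements whose leading term is divisible by another's, tail-reduce, and make monic.
Reduced Gröbner basis: {x^{2} - 3x - \tfrac{3}{2}y - \tfrac{5}{2}, xy + 2x + y + 2, y^{2} + y - 2}.

Buchberger on the second generating set:
h_1 = 14x^{2} + 17xy - 8x - 1, LT = x^{2}.
h_2 = -8xy - 16x - 8y - 16, LT = xy.

S(h_1,h_2): lcm = x^{2}y. S = -2x^{2} + \tfrac{17}{14}xy^{2} - \tfrac{11}{7}xy - 2x - \tfrac{1}{14}y.
  leading term x^{2}: subtract (-\tfrac{1}{7})·h_1 from -2x^{2} + \tfrac{17}{14}xy^{2} - \tfrac{11}{7}xy - 2x - \tfrac{1}{14}y → \tfrac{17}{14}xy^{2} + \tfrac{6}{7}xy - \tfrac{22}{7}x - \tfrac{1}{14}y - \tfrac{1}{7}
  leading term xy^{2}: subtract (-\tfrac{17}{112}y)·h_2 from \tfrac{17}{14}xy^{2} + \tfrac{6}{7}xy - \tfrac{22}{7}x - \tfrac{1}{14}y - \tfrac{1}{7} → -\tfrac{11}{7}xy - \tfrac{22}{7}x - \tfrac{17}{14}y^{2} - \tfrac{5}{2}y - \tfrac{1}{7}
  leading term xy: subtract (\tfrac{11}{56})·h_2 from -\tfrac{11}{7}xy - \tfrac{22}{7}x - \tfrac{17}{14}y^{2} - \tfrac{5}{2}y - \tfrac{1}{7} → -\tfrac{17}{14}y^{2} - \tfrac{13}{14}y + 3
  leading term y^{2}: no divisor's leading term divides it; move -\tfrac{17}{14}y^{2} to the remainder.
  leading term y: no divisor's leading term divides it; move -\tfrac{13}{14}y to the remainder.
  leading term 1: no divisor's leading term divides it; move 3 to the remainder.
  remainder -\tfrac{17}{14}y^{2} - \tfrac{13}{14}y + 3 ≠ 0; add k_3 = -\tfrac{17}{14}y^{2} - \tfrac{13}{14}y + 3 to the basis.

The other S-polynomials (S(h_1,k_3), S(h_2,k_3)) all reduce to 0 modulo the current basis, so we have a Gröbner basis.
Inter-reduce: drop elements whose leading term is divisible by another's, tail-reduce, and make monic.
Reduced Gröbner basis: {x^{2} - 3x - \tfrac{17}{14}y - \tfrac{5}{2}, xy + 2x + y + 2, y^{2} + \tfrac{13}{17}y - \tfrac{42}{17}}.

These differ, so the ideals are not equal.

No, the ideals differ.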